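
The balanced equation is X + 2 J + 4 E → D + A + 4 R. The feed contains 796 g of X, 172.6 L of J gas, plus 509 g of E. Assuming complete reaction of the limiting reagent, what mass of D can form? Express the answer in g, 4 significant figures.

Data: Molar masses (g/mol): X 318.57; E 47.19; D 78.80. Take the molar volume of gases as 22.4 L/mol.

n(X) = 796.0 / 318.57 = 2.499 mol
n(J) = 172.6 / 22.4 = 7.705 mol
n(E) = 509.0 / 47.19 = 10.79 mol
n/ν for X = 2.499/1 = 2.499
n/ν for J = 7.705/2 = 3.853
n/ν for E = 10.79/4 = 2.698
Smallest n/ν is X → limiting reagent.
n(D) = (1/1) × 2.499 = 2.499 mol
mass = 2.499 × 78.80 = 196.9 g

196.9 g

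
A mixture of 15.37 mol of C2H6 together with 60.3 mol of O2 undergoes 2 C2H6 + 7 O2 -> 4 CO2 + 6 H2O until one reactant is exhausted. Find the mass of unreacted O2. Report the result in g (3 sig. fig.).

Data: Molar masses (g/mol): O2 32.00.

208 g

n(C2H6) = 15.37 mol
n(O2) = 60.30 mol
n/ν for C2H6 = 15.37/2 = 7.685
n/ν for O2 = 60.30/7 = 8.614
Smallest n/ν is C2H6 → limiting reagent.
O2 consumed = (7/2) × 15.37 = 53.80 mol
O2 remaining = 60.30 − 53.80 = 6.500 mol
mass = 6.500 × 32.00 = 208.0 g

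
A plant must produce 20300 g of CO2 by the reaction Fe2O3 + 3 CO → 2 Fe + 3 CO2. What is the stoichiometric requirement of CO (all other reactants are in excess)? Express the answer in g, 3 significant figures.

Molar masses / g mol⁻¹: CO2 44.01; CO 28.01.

12900 g

n(CO2) = 20300 / 44.01 = 461.3 mol
n(CO) = (3/3) × 461.3 = 461.3 mol
mass = 461.3 × 28.01 = 12920 g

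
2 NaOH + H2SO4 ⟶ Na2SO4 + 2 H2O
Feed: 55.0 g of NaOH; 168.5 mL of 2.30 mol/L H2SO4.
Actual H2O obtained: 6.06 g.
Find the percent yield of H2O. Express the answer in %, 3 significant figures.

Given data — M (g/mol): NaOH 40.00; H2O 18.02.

43.4 %

n(NaOH) = 55.00 / 40.00 = 1.375 mol
n(H2SO4) = 2.30 × 168.5/1000 = 0.3876 mol
n/ν → NaOH: 0.6875, H2SO4: 0.3876; H2SO4 is limiting.
theoretical n(H2O) = (2/1) × 0.3876 = 0.7752 mol → 13.97 g
% yield = 6.06 / 13.97 × 100 = 43.38 %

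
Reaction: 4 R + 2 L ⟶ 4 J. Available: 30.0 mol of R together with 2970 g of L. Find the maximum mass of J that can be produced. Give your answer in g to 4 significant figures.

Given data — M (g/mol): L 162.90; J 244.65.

n(R) = 30.00 mol
n(L) = 2970 / 162.90 = 18.23 mol
n/ν for R = 30.00/4 = 7.500
n/ν for L = 18.23/2 = 9.115
Smallest n/ν is R → limiting reagent.
n(J) = (4/4) × 30.00 = 30.00 mol
mass = 30.00 × 244.65 = 7340 g

7340 g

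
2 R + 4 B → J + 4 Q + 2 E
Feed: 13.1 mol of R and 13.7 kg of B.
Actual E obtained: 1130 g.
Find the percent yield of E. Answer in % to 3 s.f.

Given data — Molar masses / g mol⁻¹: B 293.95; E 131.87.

65.4 %

n(R) = 13.10 mol
n(B) = 13.70×1000 / 293.95 = 46.61 mol
n/ν for R = 13.10/2 = 6.550
n/ν for B = 46.61/4 = 11.65
Smallest n/ν is R → limiting reagent.
theoretical n(E) = (2/2) × 13.10 = 13.10 mol → 1727 g
% yield = 1130 / 1727 × 100 = 65.43 %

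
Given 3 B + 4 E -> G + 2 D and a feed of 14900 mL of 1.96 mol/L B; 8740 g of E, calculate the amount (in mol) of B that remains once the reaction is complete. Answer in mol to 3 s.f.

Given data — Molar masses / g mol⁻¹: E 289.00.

n(B) = 1.96 × 14900/1000 = 29.20 mol
n(E) = 8740 / 289.00 = 30.24 mol
n/ν for B = 29.20/3 = 9.733
n/ν for E = 30.24/4 = 7.560
Smallest n/ν is E → limiting reagent.
B consumed = (3/4) × 30.24 = 22.68 mol
B remaining = 29.20 − 22.68 = 6.520 mol

6.52 mol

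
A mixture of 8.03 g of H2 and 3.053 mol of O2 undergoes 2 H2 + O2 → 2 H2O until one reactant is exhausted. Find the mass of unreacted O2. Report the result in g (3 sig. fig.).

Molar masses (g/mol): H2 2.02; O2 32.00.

n(H2) = 8.030 / 2.02 = 3.975 mol
n(O2) = 3.053 mol
n/ν for H2 = 3.975/2 = 1.988
n/ν for O2 = 3.053/1 = 3.053
Smallest n/ν is H2 → limiting reagent.
O2 consumed = (1/2) × 3.975 = 1.988 mol
O2 remaining = 3.053 − 1.988 = 1.065 mol
mass = 1.065 × 32.00 = 34.08 g

34.1 g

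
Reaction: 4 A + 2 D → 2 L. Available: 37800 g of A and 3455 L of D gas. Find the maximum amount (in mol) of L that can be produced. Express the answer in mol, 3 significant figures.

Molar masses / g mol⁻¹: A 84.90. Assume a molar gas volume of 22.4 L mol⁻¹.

n(A) = 37800 / 84.90 = 445.2 mol
n(D) = 3455 / 22.4 = 154.2 mol
n/ν for A = 445.2/4 = 111.3
n/ν for D = 154.2/2 = 77.10
Smallest n/ν is D → limiting reagent.
n(L) = (2/2) × 154.2 = 154.2 mol

154 mol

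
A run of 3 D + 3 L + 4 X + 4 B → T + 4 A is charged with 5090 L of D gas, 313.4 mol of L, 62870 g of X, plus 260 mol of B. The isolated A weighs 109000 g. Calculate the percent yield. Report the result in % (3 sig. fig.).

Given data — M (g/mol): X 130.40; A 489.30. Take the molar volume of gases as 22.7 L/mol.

n(D) = 5090 / 22.7 = 224.2 mol
n(L) = 313.4 mol
n(X) = 62870 / 130.40 = 482.1 mol
n(B) = 260.0 mol
n/ν for D = 224.2/3 = 74.73
n/ν for L = 313.4/3 = 104.5
n/ν for X = 482.1/4 = 120.5
n/ν for B = 260.0/4 = 65.00
Smallest n/ν is B → limiting reagent.
theoretical n(A) = (4/4) × 260.0 = 260.0 mol → 127200 g
% yield = 109000 / 127200 × 100 = 85.69 %

85.7 %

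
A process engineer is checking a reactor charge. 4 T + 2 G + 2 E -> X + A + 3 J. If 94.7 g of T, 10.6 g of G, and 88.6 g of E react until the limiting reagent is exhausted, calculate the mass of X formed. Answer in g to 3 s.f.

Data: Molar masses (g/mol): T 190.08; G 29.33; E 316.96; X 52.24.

n(T) = 94.70 / 190.08 = 0.4982 mol
n(G) = 10.60 / 29.33 = 0.3614 mol
n(E) = 88.60 / 316.96 = 0.2795 mol
n/ν → T: 0.1246, G: 0.1807, E: 0.1398; T is limiting.
n(X) = (1/4) × 0.4982 = 0.1246 mol
mass = 0.1246 × 52.24 = 6.509 g

6.51 g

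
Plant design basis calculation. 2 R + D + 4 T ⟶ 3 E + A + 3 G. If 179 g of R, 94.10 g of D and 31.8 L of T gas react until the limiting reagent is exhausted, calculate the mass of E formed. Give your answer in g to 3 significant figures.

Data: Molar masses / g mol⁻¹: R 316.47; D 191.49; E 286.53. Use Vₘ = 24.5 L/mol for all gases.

n(R) = 179.0 / 316.47 = 0.5656 mol
n(D) = 94.10 / 191.49 = 0.4914 mol
n(T) = 31.80 / 24.5 = 1.298 mol
n/ν for R = 0.5656/2 = 0.2828
n/ν for D = 0.4914/1 = 0.4914
n/ν for T = 1.298/4 = 0.3245
Smallest n/ν is R → limiting reagent.
n(E) = (3/2) × 0.5656 = 0.8484 mol
mass = 0.8484 × 286.53 = 243.1 g

243 g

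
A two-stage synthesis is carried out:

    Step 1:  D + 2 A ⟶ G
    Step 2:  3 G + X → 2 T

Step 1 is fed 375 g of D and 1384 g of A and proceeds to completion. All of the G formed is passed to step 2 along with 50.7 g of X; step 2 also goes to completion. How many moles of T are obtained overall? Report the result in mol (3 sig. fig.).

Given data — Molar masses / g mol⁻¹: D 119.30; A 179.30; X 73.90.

1.37 mol

Step 1:
n(D) = 375.0 / 119.30 = 3.143 mol
n(A) = 1384 / 179.30 = 7.719 mol
n/ν for D = 3.143/1 = 3.143
n/ν for A = 7.719/2 = 3.860
Smallest n/ν is D → limiting reagent.
n(G) produced = (1/1) × 3.143 = 3.143 mol
Step 2:
n(G) available = 3.143 mol
n(X) = 50.70 / 73.90 = 0.6861 mol
n/ν for G = 3.143/3 = 1.048
n/ν for X = 0.6861/1 = 0.6861
Smallest n/ν is X → limiting reagent.
n(T) = (2/1) × 0.6861 = 1.372 mol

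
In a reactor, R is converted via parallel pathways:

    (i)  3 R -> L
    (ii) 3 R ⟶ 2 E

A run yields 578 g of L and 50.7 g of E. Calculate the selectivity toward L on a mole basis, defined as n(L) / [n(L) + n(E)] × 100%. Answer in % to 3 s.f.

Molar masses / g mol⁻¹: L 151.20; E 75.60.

85.1 %

n(L) = 578 / 151.20 = 3.823 mol
n(E) = 50.7 / 75.60 = 0.6706 mol
selectivity = 3.823/(3.823+0.6706) × 100 = 85.08 %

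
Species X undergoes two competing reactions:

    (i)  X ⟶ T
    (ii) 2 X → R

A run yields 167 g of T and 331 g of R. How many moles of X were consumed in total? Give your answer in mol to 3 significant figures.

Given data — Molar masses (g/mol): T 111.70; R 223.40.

4.46 mol

n(T) = 167 / 111.70 = 1.495 mol
n(R) = 331 / 223.40 = 1.482 mol
n(X) via (i) = (1/1)×1.495 = 1.495 mol
n(X) via (ii) = (2/1)×1.482 = 2.964 mol
total n(X) = 1.495 + 2.964 = 4.459 mol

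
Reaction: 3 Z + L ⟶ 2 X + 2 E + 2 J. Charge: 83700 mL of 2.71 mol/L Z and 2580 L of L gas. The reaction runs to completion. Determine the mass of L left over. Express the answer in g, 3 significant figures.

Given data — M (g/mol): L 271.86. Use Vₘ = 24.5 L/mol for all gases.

n(Z) = 2.71 × 83700/1000 = 226.8 mol
n(L) = 2580 / 24.5 = 105.3 mol
n/ν for Z = 226.8/3 = 75.60
n/ν for L = 105.3/1 = 105.3
Smallest n/ν is Z → limiting reagent.
L consumed = (1/3) × 226.8 = 75.60 mol
L remaining = 105.3 − 75.60 = 29.70 mol
mass = 29.70 × 271.86 = 8074 g

8070 g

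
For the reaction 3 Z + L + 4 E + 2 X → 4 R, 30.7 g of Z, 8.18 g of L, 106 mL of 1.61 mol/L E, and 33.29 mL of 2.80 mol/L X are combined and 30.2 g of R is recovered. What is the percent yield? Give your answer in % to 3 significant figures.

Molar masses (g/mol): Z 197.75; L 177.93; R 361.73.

48.9 %

n(Z) = 30.70 / 197.75 = 0.1552 mol
n(L) = 8.180 / 177.93 = 0.04597 mol
n(E) = 1.61 × 106.0/1000 = 0.1707 mol
n(X) = 2.80 × 33.29/1000 = 0.09321 mol
n/ν for Z = 0.1552/3 = 0.05173
n/ν for L = 0.04597/1 = 0.04597
n/ν for E = 0.1707/4 = 0.04268
n/ν for X = 0.09321/2 = 0.04661
Smallest n/ν is E → limiting reagent.
theoretical n(R) = (4/4) × 0.1707 = 0.1707 mol → 61.75 g
% yield = 30.2 / 61.75 × 100 = 48.91 %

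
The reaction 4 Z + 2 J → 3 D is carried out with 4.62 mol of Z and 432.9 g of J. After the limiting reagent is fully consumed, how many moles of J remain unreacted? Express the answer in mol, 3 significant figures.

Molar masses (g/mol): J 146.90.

0.637 mol

n(Z) = 4.620 mol
n(J) = 432.9 / 146.90 = 2.947 mol
n/ν → Z: 1.155, J: 1.474; Z is limiting.
J consumed = (2/4) × 4.620 = 2.310 mol
J remaining = 2.947 − 2.310 = 0.6370 mol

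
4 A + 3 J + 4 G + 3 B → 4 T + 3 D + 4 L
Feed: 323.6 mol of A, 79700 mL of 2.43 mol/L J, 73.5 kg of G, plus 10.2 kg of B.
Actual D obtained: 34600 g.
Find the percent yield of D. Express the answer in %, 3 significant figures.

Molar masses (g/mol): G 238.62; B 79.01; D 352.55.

76.0 %

n(A) = 323.6 mol
n(J) = 2.43 × 79700/1000 = 193.7 mol
n(G) = 73.50×1000 / 238.62 = 308.0 mol
n(B) = 10.20×1000 / 79.01 = 129.1 mol
n/ν for A = 323.6/4 = 80.90
n/ν for J = 193.7/3 = 64.57
n/ν for G = 308.0/4 = 77.00
n/ν for B = 129.1/3 = 43.03
Smallest n/ν is B → limiting reagent.
theoretical n(D) = (3/3) × 129.1 = 129.1 mol → 45510 g
% yield = 34600 / 45510 × 100 = 76.03 %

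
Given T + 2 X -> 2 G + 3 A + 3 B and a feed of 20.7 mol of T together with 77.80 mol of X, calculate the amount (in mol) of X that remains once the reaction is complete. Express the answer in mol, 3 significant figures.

n(T) = 20.70 mol
n(X) = 77.80 mol
n/ν for T = 20.70/1 = 20.70
n/ν for X = 77.80/2 = 38.90
Smallest n/ν is T → limiting reagent.
X consumed = (2/1) × 20.70 = 41.40 mol
X remaining = 77.80 − 41.40 = 36.40 mol

36.4 mol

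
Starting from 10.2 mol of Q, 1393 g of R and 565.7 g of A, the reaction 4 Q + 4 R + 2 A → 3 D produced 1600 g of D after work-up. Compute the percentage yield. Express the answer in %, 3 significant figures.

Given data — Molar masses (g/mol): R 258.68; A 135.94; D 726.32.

54.5 %

n(Q) = 10.20 mol
n(R) = 1393 / 258.68 = 5.385 mol
n(A) = 565.7 / 135.94 = 4.161 mol
n/ν for Q = 10.20/4 = 2.550
n/ν for R = 5.385/4 = 1.346
n/ν for A = 4.161/2 = 2.081
Smallest n/ν is R → limiting reagent.
theoretical n(D) = (3/4) × 5.385 = 4.039 mol → 2934 g
% yield = 1600 / 2934 × 100 = 54.53 %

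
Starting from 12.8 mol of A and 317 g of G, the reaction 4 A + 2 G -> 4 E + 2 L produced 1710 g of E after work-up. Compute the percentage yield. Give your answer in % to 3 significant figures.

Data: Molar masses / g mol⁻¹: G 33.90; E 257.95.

51.8 %

n(A) = 12.80 mol
n(G) = 317.0 / 33.90 = 9.351 mol
n/ν for A = 12.80/4 = 3.200
n/ν for G = 9.351/2 = 4.676
Smallest n/ν is A → limiting reagent.
theoretical n(E) = (4/4) × 12.80 = 12.80 mol → 3302 g
% yield = 1710 / 3302 × 100 = 51.79 %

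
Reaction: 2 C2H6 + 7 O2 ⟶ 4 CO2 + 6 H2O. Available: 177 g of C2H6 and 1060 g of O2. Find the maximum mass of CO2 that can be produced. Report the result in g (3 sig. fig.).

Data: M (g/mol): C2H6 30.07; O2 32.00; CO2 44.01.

518 g

n(C2H6) = 177.0 / 30.07 = 5.886 mol
n(O2) = 1060 / 32.00 = 33.13 mol
n/ν → C2H6: 2.943, O2: 4.733; C2H6 is limiting.
n(CO2) = (4/2) × 5.886 = 11.77 mol
mass = 11.77 × 44.01 = 518.0 g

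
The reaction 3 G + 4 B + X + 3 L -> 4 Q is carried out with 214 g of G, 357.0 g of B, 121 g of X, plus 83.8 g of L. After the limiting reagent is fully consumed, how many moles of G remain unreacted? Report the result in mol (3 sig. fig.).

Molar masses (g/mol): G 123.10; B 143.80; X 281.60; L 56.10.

0.449 mol

n(G) = 214.0 / 123.10 = 1.738 mol
n(B) = 357.0 / 143.80 = 2.483 mol
n(X) = 121.0 / 281.60 = 0.4297 mol
n(L) = 83.80 / 56.10 = 1.494 mol
n/ν → G: 0.5793, B: 0.6208, X: 0.4297, L: 0.4980; X is limiting.
G consumed = (3/1) × 0.4297 = 1.289 mol
G remaining = 1.738 − 1.289 = 0.4490 mol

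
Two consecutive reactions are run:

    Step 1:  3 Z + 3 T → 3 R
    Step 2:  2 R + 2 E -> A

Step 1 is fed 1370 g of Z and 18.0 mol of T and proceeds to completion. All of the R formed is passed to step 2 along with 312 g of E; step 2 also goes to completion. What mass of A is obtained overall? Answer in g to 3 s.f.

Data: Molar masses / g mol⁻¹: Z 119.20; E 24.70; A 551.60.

3170 g

Step 1:
n(Z) = 1370 / 119.20 = 11.49 mol
n(T) = 18.00 mol
n/ν for Z = 11.49/3 = 3.830
n/ν for T = 18.00/3 = 6.000
Smallest n/ν is Z → limiting reagent.
n(R) produced = (3/3) × 11.49 = 11.49 mol
Step 2:
n(R) available = 11.49 mol
n(E) = 312.0 / 24.70 = 12.63 mol
n/ν for R = 11.49/2 = 5.745
n/ν for E = 12.63/2 = 6.315
Smallest n/ν is R → limiting reagent.
n(A) = (1/2) × 11.49 = 5.745 mol
mass = 5.745 × 551.60 = 3169 g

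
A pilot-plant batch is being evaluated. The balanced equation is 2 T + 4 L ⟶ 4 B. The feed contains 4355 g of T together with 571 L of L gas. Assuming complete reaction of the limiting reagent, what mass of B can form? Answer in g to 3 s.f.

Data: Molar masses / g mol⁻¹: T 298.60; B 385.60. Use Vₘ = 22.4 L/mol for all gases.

9830 g

n(T) = 4355 / 298.60 = 14.58 mol
n(L) = 571.0 / 22.4 = 25.49 mol
n/ν → T: 7.290, L: 6.373; L is limiting.
n(B) = (4/4) × 25.49 = 25.49 mol
mass = 25.49 × 385.60 = 9829 g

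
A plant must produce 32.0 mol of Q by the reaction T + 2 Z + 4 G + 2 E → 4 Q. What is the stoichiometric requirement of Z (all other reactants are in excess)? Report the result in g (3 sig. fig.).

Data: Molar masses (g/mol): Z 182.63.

2920 g

n(Q) = 32.00 mol
n(Z) = (2/4) × 32.00 = 16.00 mol
mass = 16.00 × 182.63 = 2922 g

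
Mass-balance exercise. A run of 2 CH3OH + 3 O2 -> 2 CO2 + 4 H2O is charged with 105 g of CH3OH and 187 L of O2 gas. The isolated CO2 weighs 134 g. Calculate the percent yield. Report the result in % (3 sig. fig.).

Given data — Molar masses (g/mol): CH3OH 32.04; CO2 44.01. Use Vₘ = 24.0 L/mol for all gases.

n(CH3OH) = 105.0 / 32.04 = 3.277 mol
n(O2) = 187.0 / 24.0 = 7.792 mol
n/ν for CH3OH = 3.277/2 = 1.639
n/ν for O2 = 7.792/3 = 2.597
Smallest n/ν is CH3OH → limiting reagent.
theoretical n(CO2) = (2/2) × 3.277 = 3.277 mol → 144.2 g
% yield = 134 / 144.2 × 100 = 92.93 %

92.9 %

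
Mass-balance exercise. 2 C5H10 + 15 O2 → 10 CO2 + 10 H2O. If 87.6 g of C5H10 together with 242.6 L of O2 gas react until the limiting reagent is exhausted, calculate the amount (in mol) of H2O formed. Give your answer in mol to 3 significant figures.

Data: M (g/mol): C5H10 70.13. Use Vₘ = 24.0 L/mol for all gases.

6.25 mol

n(C5H10) = 87.60 / 70.13 = 1.249 mol
n(O2) = 242.6 / 24.0 = 10.11 mol
n/ν for C5H10 = 1.249/2 = 0.6245
n/ν for O2 = 10.11/15 = 0.6740
Smallest n/ν is C5H10 → limiting reagent.
n(H2O) = (10/2) × 1.249 = 6.245 mol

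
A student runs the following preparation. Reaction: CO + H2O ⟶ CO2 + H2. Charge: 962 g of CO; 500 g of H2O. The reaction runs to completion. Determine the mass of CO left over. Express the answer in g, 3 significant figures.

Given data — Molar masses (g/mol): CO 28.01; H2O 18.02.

185 g

n(CO) = 962.0 / 28.01 = 34.34 mol
n(H2O) = 500.0 / 18.02 = 27.75 mol
n/ν for CO = 34.34/1 = 34.34
n/ν for H2O = 27.75/1 = 27.75
Smallest n/ν is H2O → limiting reagent.
CO consumed = (1/1) × 27.75 = 27.75 mol
CO remaining = 34.34 − 27.75 = 6.590 mol
mass = 6.590 × 28.01 = 184.6 g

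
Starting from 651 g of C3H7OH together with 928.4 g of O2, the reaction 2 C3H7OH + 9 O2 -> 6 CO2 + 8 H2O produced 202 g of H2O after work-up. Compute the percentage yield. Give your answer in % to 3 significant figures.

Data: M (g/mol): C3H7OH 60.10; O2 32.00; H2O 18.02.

n(C3H7OH) = 651.0 / 60.10 = 10.83 mol
n(O2) = 928.4 / 32.00 = 29.01 mol
n/ν for C3H7OH = 10.83/2 = 5.415
n/ν for O2 = 29.01/9 = 3.223
Smallest n/ν is O2 → limiting reagent.
theoretical n(H2O) = (8/9) × 29.01 = 25.79 mol → 464.7 g
% yield = 202 / 464.7 × 100 = 43.47 %

43.5 %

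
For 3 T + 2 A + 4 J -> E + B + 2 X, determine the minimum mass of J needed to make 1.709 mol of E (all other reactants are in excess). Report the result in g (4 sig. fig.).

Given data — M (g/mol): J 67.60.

n(E) = 1.709 mol
n(J) = (4/1) × 1.709 = 6.836 mol
mass = 6.836 × 67.60 = 462.1 g

462.1 g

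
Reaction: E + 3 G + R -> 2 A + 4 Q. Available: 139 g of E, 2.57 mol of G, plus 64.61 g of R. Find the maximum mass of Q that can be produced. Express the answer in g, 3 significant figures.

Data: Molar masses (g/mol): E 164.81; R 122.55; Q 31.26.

65.9 g

n(E) = 139.0 / 164.81 = 0.8434 mol
n(G) = 2.570 mol
n(R) = 64.61 / 122.55 = 0.5272 mol
n/ν → E: 0.8434, G: 0.8567, R: 0.5272; R is limiting.
n(Q) = (4/1) × 0.5272 = 2.109 mol
mass = 2.109 × 31.26 = 65.93 g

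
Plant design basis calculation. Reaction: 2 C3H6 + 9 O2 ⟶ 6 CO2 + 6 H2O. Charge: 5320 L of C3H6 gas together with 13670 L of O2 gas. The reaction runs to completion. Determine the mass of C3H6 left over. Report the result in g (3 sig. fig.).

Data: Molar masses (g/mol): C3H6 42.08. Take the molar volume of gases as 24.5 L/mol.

n(C3H6) = 5320 / 24.5 = 217.1 mol
n(O2) = 13670 / 24.5 = 558.0 mol
n/ν for C3H6 = 217.1/2 = 108.6
n/ν for O2 = 558.0/9 = 62.00
Smallest n/ν is O2 → limiting reagent.
C3H6 consumed = (2/9) × 558.0 = 124.0 mol
C3H6 remaining = 217.1 − 124.0 = 93.10 mol
mass = 93.10 × 42.08 = 3918 g

3920 g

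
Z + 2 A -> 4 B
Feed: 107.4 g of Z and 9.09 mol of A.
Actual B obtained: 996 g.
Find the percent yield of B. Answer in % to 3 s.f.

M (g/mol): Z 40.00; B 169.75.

54.6 %

n(Z) = 107.4 / 40.00 = 2.685 mol
n(A) = 9.090 mol
n/ν for Z = 2.685/1 = 2.685
n/ν for A = 9.090/2 = 4.545
Smallest n/ν is Z → limiting reagent.
theoretical n(B) = (4/1) × 2.685 = 10.74 mol → 1823 g
% yield = 996 / 1823 × 100 = 54.64 %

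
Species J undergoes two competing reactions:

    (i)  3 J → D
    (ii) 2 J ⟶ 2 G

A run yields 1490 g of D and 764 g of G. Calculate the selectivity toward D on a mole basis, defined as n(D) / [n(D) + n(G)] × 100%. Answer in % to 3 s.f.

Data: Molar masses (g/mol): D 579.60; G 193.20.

n(D) = 1490 / 579.60 = 2.571 mol
n(G) = 764 / 193.20 = 3.954 mol
selectivity = 2.571/(2.571+3.954) × 100 = 39.40 %

39.4 %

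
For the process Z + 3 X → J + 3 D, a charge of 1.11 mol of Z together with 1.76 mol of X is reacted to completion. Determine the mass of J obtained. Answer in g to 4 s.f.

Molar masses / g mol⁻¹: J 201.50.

118.2 g

n(Z) = 1.110 mol
n(X) = 1.760 mol
n/ν → Z: 1.110, X: 0.5867; X is limiting.
n(J) = (1/3) × 1.760 = 0.5867 mol
mass = 0.5867 × 201.50 = 118.2 g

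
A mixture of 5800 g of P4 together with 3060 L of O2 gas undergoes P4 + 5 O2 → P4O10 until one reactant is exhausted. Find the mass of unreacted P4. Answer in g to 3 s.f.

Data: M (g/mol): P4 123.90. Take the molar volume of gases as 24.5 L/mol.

2710 g

n(P4) = 5800 / 123.90 = 46.81 mol
n(O2) = 3060 / 24.5 = 124.9 mol
n/ν for P4 = 46.81/1 = 46.81
n/ν for O2 = 124.9/5 = 24.98
Smallest n/ν is O2 → limiting reagent.
P4 consumed = (1/5) × 124.9 = 24.98 mol
P4 remaining = 46.81 − 24.98 = 21.83 mol
mass = 21.83 × 123.90 = 2705 g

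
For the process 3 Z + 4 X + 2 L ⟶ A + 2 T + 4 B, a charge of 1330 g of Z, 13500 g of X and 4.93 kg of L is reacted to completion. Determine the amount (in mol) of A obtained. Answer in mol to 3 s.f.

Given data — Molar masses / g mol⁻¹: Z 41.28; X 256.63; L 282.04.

8.74 mol

n(Z) = 1330 / 41.28 = 32.22 mol
n(X) = 13500 / 256.63 = 52.60 mol
n(L) = 4.930×1000 / 282.04 = 17.48 mol
n/ν for Z = 32.22/3 = 10.74
n/ν for X = 52.60/4 = 13.15
n/ν for L = 17.48/2 = 8.740
Smallest n/ν is L → limiting reagent.
n(A) = (1/2) × 17.48 = 8.740 mol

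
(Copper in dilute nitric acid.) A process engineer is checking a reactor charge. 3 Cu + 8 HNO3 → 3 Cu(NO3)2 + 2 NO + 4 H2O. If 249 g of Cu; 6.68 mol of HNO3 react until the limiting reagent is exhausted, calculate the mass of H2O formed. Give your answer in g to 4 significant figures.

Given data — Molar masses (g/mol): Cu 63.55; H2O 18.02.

60.19 g

n(Cu) = 249.0 / 63.55 = 3.918 mol
n(HNO3) = 6.680 mol
n/ν for Cu = 3.918/3 = 1.306
n/ν for HNO3 = 6.680/8 = 0.8350
Smallest n/ν is HNO3 → limiting reagent.
n(H2O) = (4/8) × 6.680 = 3.340 mol
mass = 3.340 × 18.02 = 60.19 g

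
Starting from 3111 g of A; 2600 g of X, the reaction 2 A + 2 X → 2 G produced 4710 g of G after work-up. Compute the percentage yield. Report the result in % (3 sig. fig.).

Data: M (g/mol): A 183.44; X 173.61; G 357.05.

88.1 %

n(A) = 3111 / 183.44 = 16.96 mol
n(X) = 2600 / 173.61 = 14.98 mol
n/ν for A = 16.96/2 = 8.480
n/ν for X = 14.98/2 = 7.490
Smallest n/ν is X → limiting reagent.
theoretical n(G) = (2/2) × 14.98 = 14.98 mol → 5349 g
% yield = 4710 / 5349 × 100 = 88.05 %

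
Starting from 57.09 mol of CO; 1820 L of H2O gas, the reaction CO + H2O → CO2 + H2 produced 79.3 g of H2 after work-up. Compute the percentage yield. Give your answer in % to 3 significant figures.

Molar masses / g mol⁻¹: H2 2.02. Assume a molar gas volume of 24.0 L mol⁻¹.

68.8 %

n(CO) = 57.09 mol
n(H2O) = 1820 / 24.0 = 75.83 mol
n/ν → CO: 57.09, H2O: 75.83; CO is limiting.
theoretical n(H2) = (1/1) × 57.09 = 57.09 mol → 115.3 g
% yield = 79.3 / 115.3 × 100 = 68.78 %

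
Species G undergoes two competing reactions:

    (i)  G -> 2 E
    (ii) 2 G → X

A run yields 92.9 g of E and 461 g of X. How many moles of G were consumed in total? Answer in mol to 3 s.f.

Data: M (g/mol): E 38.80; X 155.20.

7.14 mol

n(E) = 92.9 / 38.80 = 2.394 mol
n(X) = 461 / 155.20 = 2.970 mol
n(G) via (i) = (1/2)×2.394 = 1.197 mol
n(G) via (ii) = (2/1)×2.970 = 5.940 mol
total n(G) = 1.197 + 5.940 = 7.137 mol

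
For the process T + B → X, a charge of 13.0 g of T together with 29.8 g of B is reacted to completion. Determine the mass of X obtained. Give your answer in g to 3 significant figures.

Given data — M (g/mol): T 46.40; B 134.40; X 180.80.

40.1 g

n(T) = 13.00 / 46.40 = 0.2802 mol
n(B) = 29.80 / 134.40 = 0.2217 mol
n/ν for T = 0.2802/1 = 0.2802
n/ν for B = 0.2217/1 = 0.2217
Smallest n/ν is B → limiting reagent.
n(X) = (1/1) × 0.2217 = 0.2217 mol
mass = 0.2217 × 180.80 = 40.08 g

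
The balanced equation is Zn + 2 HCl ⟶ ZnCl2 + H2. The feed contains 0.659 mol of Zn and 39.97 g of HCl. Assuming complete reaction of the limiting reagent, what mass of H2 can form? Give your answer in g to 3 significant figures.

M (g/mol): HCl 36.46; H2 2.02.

1.11 g

n(Zn) = 0.6590 mol
n(HCl) = 39.97 / 36.46 = 1.096 mol
n/ν → Zn: 0.6590, HCl: 0.5480; HCl is limiting.
n(H2) = (1/2) × 1.096 = 0.5480 mol
mass = 0.5480 × 2.02 = 1.107 g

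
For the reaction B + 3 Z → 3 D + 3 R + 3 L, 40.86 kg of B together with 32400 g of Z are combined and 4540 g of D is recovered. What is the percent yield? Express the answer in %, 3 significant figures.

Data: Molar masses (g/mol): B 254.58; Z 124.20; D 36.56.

47.6 %

n(B) = 40.86×1000 / 254.58 = 160.5 mol
n(Z) = 32400 / 124.20 = 260.9 mol
n/ν → B: 160.5, Z: 86.97; Z is limiting.
theoretical n(D) = (3/3) × 260.9 = 260.9 mol → 9539 g
% yield = 4540 / 9539 × 100 = 47.59 %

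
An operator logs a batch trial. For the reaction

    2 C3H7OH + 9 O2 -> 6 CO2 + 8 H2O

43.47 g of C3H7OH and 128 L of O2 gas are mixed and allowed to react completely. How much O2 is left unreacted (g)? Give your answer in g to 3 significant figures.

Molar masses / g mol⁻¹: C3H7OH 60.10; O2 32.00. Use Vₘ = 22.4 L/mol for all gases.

78.7 g

n(C3H7OH) = 43.47 / 60.10 = 0.7233 mol
n(O2) = 128.0 / 22.4 = 5.714 mol
n/ν → C3H7OH: 0.3617, O2: 0.6349; C3H7OH is limiting.
O2 consumed = (9/2) × 0.7233 = 3.255 mol
O2 remaining = 5.714 − 3.255 = 2.459 mol
mass = 2.459 × 32.00 = 78.69 g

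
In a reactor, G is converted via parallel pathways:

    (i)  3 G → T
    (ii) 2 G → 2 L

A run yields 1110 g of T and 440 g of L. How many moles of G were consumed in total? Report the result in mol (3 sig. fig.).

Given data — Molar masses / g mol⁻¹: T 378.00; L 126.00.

12.3 mol

n(T) = 1110 / 378.00 = 2.937 mol
n(L) = 440 / 126.00 = 3.492 mol
n(G) via (i) = (3/1)×2.937 = 8.811 mol
n(G) via (ii) = (2/2)×3.492 = 3.492 mol
total n(G) = 8.811 + 3.492 = 12.30 mol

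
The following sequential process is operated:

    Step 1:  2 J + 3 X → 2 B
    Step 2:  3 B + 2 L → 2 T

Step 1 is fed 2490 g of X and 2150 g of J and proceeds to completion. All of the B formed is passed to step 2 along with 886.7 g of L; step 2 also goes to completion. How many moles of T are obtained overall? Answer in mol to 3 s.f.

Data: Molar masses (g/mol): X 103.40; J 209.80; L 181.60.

Step 1:
n(X) = 2490 / 103.40 = 24.08 mol
n(J) = 2150 / 209.80 = 10.25 mol
n/ν for X = 24.08/3 = 8.027
n/ν for J = 10.25/2 = 5.125
Smallest n/ν is J → limiting reagent.
n(B) produced = (2/2) × 10.25 = 10.25 mol
Step 2:
n(B) available = 10.25 mol
n(L) = 886.7 / 181.60 = 4.883 mol
n/ν for B = 10.25/3 = 3.417
n/ν for L = 4.883/2 = 2.442
Smallest n/ν is L → limiting reagent.
n(T) = (2/2) × 4.883 = 4.883 mol

4.88 mol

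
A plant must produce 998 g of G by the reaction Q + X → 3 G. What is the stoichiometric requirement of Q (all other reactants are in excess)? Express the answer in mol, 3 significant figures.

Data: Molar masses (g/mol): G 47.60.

6.99 mol

n(G) = 998 / 47.60 = 20.97 mol
n(Q) = (1/3) × 20.97 = 6.990 mol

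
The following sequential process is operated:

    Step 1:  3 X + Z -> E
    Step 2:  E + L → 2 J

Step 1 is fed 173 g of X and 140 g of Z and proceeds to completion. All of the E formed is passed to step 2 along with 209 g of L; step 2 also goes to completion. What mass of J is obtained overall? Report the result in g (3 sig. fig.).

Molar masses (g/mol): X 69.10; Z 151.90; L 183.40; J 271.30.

Step 1:
n(X) = 173.0 / 69.10 = 2.504 mol
n(Z) = 140.0 / 151.90 = 0.9217 mol
n/ν for X = 2.504/3 = 0.8347
n/ν for Z = 0.9217/1 = 0.9217
Smallest n/ν is X → limiting reagent.
n(E) produced = (1/3) × 2.504 = 0.8347 mol
Step 2:
n(E) available = 0.8347 mol
n(L) = 209.0 / 183.40 = 1.140 mol
n/ν for E = 0.8347/1 = 0.8347
n/ν for L = 1.140/1 = 1.140
Smallest n/ν is E → limiting reagent.
n(J) = (2/1) × 0.8347 = 1.669 mol
mass = 1.669 × 271.30 = 452.8 g

453 g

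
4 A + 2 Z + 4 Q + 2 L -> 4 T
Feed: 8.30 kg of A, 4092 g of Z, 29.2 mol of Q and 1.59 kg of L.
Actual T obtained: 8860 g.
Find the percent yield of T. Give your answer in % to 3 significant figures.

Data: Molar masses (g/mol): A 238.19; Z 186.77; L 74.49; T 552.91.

54.9 %

n(A) = 8.300×1000 / 238.19 = 34.85 mol
n(Z) = 4092 / 186.77 = 21.91 mol
n(Q) = 29.20 mol
n(L) = 1.590×1000 / 74.49 = 21.35 mol
n/ν for A = 34.85/4 = 8.713
n/ν for Z = 21.91/2 = 10.96
n/ν for Q = 29.20/4 = 7.300
n/ν for L = 21.35/2 = 10.68
Smallest n/ν is Q → limiting reagent.
theoretical n(T) = (4/4) × 29.20 = 29.20 mol → 16140 g
% yield = 8860 / 16140 × 100 = 54.89 %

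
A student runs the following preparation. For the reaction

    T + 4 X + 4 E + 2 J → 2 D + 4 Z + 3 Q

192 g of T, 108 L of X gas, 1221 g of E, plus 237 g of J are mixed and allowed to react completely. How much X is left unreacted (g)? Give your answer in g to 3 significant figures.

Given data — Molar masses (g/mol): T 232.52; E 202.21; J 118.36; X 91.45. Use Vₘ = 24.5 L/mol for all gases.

101 g

n(T) = 192.0 / 232.52 = 0.8257 mol
n(X) = 108.0 / 24.5 = 4.408 mol
n(E) = 1221 / 202.21 = 6.038 mol
n(J) = 237.0 / 118.36 = 2.002 mol
n/ν → T: 0.8257, X: 1.102, E: 1.510, J: 1.001; T is limiting.
X consumed = (4/1) × 0.8257 = 3.303 mol
X remaining = 4.408 − 3.303 = 1.105 mol
mass = 1.105 × 91.45 = 101.1 g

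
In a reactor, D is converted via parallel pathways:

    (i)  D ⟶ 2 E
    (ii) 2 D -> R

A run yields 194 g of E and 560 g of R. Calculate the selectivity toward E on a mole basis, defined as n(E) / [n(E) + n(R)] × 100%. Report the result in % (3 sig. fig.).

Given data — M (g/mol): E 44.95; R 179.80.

58.1 %

n(E) = 194 / 44.95 = 4.316 mol
n(R) = 560 / 179.80 = 3.115 mol
selectivity = 4.316/(4.316+3.115) × 100 = 58.08 %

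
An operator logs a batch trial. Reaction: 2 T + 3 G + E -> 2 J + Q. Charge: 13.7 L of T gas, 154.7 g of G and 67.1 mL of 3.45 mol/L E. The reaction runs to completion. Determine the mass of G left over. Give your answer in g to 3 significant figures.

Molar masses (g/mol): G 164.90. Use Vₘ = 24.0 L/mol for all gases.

n(T) = 13.70 / 24.0 = 0.5708 mol
n(G) = 154.7 / 164.90 = 0.9381 mol
n(E) = 3.45 × 67.10/1000 = 0.2315 mol
n/ν → T: 0.2854, G: 0.3127, E: 0.2315; E is limiting.
G consumed = (3/1) × 0.2315 = 0.6945 mol
G remaining = 0.9381 − 0.6945 = 0.2436 mol
mass = 0.2436 × 164.90 = 40.17 g

40.2 g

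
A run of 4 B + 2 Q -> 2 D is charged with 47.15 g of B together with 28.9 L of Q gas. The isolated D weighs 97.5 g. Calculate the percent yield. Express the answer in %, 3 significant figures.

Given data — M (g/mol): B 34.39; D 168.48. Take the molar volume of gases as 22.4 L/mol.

n(B) = 47.15 / 34.39 = 1.371 mol
n(Q) = 28.90 / 22.4 = 1.290 mol
n/ν for B = 1.371/4 = 0.3428
n/ν for Q = 1.290/2 = 0.6450
Smallest n/ν is B → limiting reagent.
theoretical n(D) = (2/4) × 1.371 = 0.6855 mol → 115.5 g
% yield = 97.5 / 115.5 × 100 = 84.42 %

84.4 %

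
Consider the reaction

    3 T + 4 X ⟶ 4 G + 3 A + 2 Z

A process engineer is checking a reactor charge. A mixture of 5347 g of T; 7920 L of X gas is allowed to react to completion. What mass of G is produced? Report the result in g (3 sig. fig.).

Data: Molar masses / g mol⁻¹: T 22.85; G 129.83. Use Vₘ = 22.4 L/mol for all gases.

n(T) = 5347 / 22.85 = 234.0 mol
n(X) = 7920 / 22.4 = 353.6 mol
n/ν for T = 234.0/3 = 78.00
n/ν for X = 353.6/4 = 88.40
Smallest n/ν is T → limiting reagent.
n(G) = (4/3) × 234.0 = 312.0 mol
mass = 312.0 × 129.83 = 40510 g

40500 g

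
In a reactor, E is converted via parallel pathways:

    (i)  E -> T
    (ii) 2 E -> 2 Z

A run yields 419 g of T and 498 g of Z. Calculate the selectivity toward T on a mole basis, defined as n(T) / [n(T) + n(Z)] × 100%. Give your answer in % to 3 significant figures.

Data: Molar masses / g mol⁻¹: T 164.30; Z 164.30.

45.7 %

n(T) = 419 / 164.30 = 2.550 mol
n(Z) = 498 / 164.30 = 3.031 mol
selectivity = 2.550/(2.550+3.031) × 100 = 45.69 %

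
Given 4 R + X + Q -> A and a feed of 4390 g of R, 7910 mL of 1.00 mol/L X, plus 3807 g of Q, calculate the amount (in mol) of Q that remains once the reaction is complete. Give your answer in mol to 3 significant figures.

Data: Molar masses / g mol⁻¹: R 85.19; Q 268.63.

6.26 mol

n(R) = 4390 / 85.19 = 51.53 mol
n(X) = 1.00 × 7910/1000 = 7.910 mol
n(Q) = 3807 / 268.63 = 14.17 mol
n/ν for R = 51.53/4 = 12.88
n/ν for X = 7.910/1 = 7.910
n/ν for Q = 14.17/1 = 14.17
Smallest n/ν is X → limiting reagent.
Q consumed = (1/1) × 7.910 = 7.910 mol
Q remaining = 14.17 − 7.910 = 6.260 mol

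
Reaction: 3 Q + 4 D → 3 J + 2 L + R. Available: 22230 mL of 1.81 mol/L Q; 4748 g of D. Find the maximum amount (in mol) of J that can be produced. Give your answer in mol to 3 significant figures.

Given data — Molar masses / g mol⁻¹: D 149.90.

n(Q) = 1.81 × 22230/1000 = 40.24 mol
n(D) = 4748 / 149.90 = 31.67 mol
n/ν → Q: 13.41, D: 7.918; D is limiting.
n(J) = (3/4) × 31.67 = 23.75 mol

23.8 mol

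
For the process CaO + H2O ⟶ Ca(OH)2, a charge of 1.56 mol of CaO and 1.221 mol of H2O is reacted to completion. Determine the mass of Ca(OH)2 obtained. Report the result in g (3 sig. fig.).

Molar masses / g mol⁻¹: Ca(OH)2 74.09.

n(CaO) = 1.560 mol
n(H2O) = 1.221 mol
n/ν → CaO: 1.560, H2O: 1.221; H2O is limiting.
n(Ca(OH)2) = (1/1) × 1.221 = 1.221 mol
mass = 1.221 × 74.09 = 90.46 g

90.5 g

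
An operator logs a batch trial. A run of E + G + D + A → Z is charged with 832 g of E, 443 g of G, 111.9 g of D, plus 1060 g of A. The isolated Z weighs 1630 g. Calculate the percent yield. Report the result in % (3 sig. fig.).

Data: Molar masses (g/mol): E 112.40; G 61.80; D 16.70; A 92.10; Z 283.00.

n(E) = 832.0 / 112.40 = 7.402 mol
n(G) = 443.0 / 61.80 = 7.168 mol
n(D) = 111.9 / 16.70 = 6.701 mol
n(A) = 1060 / 92.10 = 11.51 mol
n/ν for E = 7.402/1 = 7.402
n/ν for G = 7.168/1 = 7.168
n/ν for D = 6.701/1 = 6.701
n/ν for A = 11.51/1 = 11.51
Smallest n/ν is D → limiting reagent.
theoretical n(Z) = (1/1) × 6.701 = 6.701 mol → 1896 g
% yield = 1630 / 1896 × 100 = 85.97 %

86.0 %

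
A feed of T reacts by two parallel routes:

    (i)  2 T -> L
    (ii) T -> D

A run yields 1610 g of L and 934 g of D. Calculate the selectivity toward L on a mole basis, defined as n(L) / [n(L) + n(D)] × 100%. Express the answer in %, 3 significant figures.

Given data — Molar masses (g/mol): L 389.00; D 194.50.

46.3 %

n(L) = 1610 / 389.00 = 4.139 mol
n(D) = 934 / 194.50 = 4.802 mol
selectivity = 4.139/(4.139+4.802) × 100 = 46.29 %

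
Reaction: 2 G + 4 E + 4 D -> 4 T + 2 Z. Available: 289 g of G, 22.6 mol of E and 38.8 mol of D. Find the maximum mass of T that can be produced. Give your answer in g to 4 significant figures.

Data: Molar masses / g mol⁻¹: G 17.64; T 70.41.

1591 g

n(G) = 289.0 / 17.64 = 16.38 mol
n(E) = 22.60 mol
n(D) = 38.80 mol
n/ν for G = 16.38/2 = 8.190
n/ν for E = 22.60/4 = 5.650
n/ν for D = 38.80/4 = 9.700
Smallest n/ν is E → limiting reagent.
n(T) = (4/4) × 22.60 = 22.60 mol
mass = 22.60 × 70.41 = 1591 g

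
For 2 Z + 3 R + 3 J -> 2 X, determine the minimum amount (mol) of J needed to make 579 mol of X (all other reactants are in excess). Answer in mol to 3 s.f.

n(X) = 579.0 mol
n(J) = (3/2) × 579.0 = 868.5 mol

869 mol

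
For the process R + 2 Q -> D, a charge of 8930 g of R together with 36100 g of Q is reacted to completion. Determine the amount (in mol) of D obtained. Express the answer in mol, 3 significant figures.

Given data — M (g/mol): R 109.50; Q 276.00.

65.4 mol

n(R) = 8930 / 109.50 = 81.55 mol
n(Q) = 36100 / 276.00 = 130.8 mol
n/ν for R = 81.55/1 = 81.55
n/ν for Q = 130.8/2 = 65.40
Smallest n/ν is Q → limiting reagent.
n(D) = (1/2) × 130.8 = 65.40 mol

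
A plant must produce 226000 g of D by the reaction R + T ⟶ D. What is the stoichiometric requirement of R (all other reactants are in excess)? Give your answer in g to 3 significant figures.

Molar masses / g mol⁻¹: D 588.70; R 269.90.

104000 g

n(D) = 226000 / 588.70 = 383.9 mol
n(R) = (1/1) × 383.9 = 383.9 mol
mass = 383.9 × 269.90 = 103600 g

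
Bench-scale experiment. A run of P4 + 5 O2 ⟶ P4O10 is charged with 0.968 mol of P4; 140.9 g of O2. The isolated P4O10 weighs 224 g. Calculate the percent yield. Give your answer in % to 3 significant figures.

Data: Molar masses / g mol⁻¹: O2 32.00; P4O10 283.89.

n(P4) = 0.9680 mol
n(O2) = 140.9 / 32.00 = 4.403 mol
n/ν for P4 = 0.9680/1 = 0.9680
n/ν for O2 = 4.403/5 = 0.8806
Smallest n/ν is O2 → limiting reagent.
theoretical n(P4O10) = (1/5) × 4.403 = 0.8806 mol → 250.0 g
% yield = 224 / 250.0 × 100 = 89.60 %

89.6 %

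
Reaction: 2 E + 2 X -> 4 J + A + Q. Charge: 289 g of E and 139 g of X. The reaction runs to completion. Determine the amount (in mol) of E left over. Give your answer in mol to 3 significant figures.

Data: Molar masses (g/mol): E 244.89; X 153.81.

n(E) = 289.0 / 244.89 = 1.180 mol
n(X) = 139.0 / 153.81 = 0.9037 mol
n/ν for E = 1.180/2 = 0.5900
n/ν for X = 0.9037/2 = 0.4519
Smallest n/ν is X → limiting reagent.
E consumed = (2/2) × 0.9037 = 0.9037 mol
E remaining = 1.180 − 0.9037 = 0.2763 mol

0.276 mol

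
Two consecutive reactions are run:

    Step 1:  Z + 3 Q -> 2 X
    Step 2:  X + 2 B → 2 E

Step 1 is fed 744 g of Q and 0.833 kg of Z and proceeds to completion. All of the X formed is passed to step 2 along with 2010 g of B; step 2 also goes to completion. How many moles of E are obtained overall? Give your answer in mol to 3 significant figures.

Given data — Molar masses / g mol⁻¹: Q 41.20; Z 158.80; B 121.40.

16.6 mol

Step 1:
n(Q) = 744.0 / 41.20 = 18.06 mol
n(Z) = 0.8330×1000 / 158.80 = 5.246 mol
n/ν for Q = 18.06/3 = 6.020
n/ν for Z = 5.246/1 = 5.246
Smallest n/ν is Z → limiting reagent.
n(X) produced = (2/1) × 5.246 = 10.49 mol
Step 2:
n(X) available = 10.49 mol
n(B) = 2010 / 121.40 = 16.56 mol
n/ν for X = 10.49/1 = 10.49
n/ν for B = 16.56/2 = 8.280
Smallest n/ν is B → limiting reagent.
n(E) = (2/2) × 16.56 = 16.56 mol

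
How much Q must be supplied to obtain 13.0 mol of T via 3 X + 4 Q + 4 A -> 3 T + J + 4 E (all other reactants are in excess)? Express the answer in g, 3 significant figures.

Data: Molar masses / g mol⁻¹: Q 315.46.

n(T) = 13.00 mol
n(Q) = (4/3) × 13.00 = 17.33 mol
mass = 17.33 × 315.46 = 5467 g

5470 g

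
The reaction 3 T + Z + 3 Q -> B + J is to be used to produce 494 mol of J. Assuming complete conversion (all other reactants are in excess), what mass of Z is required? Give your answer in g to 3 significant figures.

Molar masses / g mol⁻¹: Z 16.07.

7940 g

n(J) = 494.0 mol
n(Z) = (1/1) × 494.0 = 494.0 mol
mass = 494.0 × 16.07 = 7939 g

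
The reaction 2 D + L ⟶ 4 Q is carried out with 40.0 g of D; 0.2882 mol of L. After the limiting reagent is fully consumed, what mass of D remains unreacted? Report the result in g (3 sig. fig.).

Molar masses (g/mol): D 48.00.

n(D) = 40.00 / 48.00 = 0.8333 mol
n(L) = 0.2882 mol
n/ν for D = 0.8333/2 = 0.4167
n/ν for L = 0.2882/1 = 0.2882
Smallest n/ν is L → limiting reagent.
D consumed = (2/1) × 0.2882 = 0.5764 mol
D remaining = 0.8333 − 0.5764 = 0.2569 mol
mass = 0.2569 × 48.00 = 12.33 g

12.3 g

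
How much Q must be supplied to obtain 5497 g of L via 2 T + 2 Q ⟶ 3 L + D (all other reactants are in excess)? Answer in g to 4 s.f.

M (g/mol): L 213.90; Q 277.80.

4759 g

n(L) = 5497 / 213.90 = 25.70 mol
n(Q) = (2/3) × 25.70 = 17.13 mol
mass = 17.13 × 277.80 = 4759 g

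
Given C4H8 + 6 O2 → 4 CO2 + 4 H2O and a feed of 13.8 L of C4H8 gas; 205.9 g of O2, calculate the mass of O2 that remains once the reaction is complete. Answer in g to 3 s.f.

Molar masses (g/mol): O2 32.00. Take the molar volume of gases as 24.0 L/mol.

95.5 g

n(C4H8) = 13.80 / 24.0 = 0.5750 mol
n(O2) = 205.9 / 32.00 = 6.434 mol
n/ν → C4H8: 0.5750, O2: 1.072; C4H8 is limiting.
O2 consumed = (6/1) × 0.5750 = 3.450 mol
O2 remaining = 6.434 − 3.450 = 2.984 mol
mass = 2.984 × 32.00 = 95.49 g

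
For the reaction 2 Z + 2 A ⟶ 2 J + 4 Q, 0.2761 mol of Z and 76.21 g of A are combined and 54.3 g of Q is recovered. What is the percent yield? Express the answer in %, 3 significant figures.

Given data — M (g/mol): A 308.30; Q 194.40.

n(Z) = 0.2761 mol
n(A) = 76.21 / 308.30 = 0.2472 mol
n/ν for Z = 0.2761/2 = 0.1381
n/ν for A = 0.2472/2 = 0.1236
Smallest n/ν is A → limiting reagent.
theoretical n(Q) = (4/2) × 0.2472 = 0.4944 mol → 96.11 g
% yield = 54.3 / 96.11 × 100 = 56.50 %

56.5 %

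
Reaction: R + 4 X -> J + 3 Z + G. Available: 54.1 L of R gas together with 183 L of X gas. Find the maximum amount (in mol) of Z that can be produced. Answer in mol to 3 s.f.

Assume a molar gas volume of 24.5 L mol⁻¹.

5.60 mol

n(R) = 54.10 / 24.5 = 2.208 mol
n(X) = 183.0 / 24.5 = 7.469 mol
n/ν → R: 2.208, X: 1.867; X is limiting.
n(Z) = (3/4) × 7.469 = 5.602 mol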